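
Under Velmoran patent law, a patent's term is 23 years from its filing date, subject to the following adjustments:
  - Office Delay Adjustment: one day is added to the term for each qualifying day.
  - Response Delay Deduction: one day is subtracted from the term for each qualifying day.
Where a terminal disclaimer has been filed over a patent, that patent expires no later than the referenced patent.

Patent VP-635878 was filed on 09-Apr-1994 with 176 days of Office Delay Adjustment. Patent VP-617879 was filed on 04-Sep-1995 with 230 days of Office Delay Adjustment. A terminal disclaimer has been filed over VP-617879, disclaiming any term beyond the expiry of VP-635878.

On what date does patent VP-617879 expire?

Natural term of VP-617879:
  Base: filing + 23 years → 4 September 2018.
  Office Delay Adjustment: +230 days → 22 April 2019.
Expiry of referenced patent VP-635878:
  Base: filing + 23 years → 9 April 2017.
  Office Delay Adjustment: +176 days → 2 October 2017.
Terminal disclaimer: VP-617879 expires on the earlier of 22 April 2019 and 2 October 2017.

2017-10-02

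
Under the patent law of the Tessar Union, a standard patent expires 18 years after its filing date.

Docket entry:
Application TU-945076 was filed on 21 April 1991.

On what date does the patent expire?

Filing date + 18 years → 21 April 2009.

April 21, 2009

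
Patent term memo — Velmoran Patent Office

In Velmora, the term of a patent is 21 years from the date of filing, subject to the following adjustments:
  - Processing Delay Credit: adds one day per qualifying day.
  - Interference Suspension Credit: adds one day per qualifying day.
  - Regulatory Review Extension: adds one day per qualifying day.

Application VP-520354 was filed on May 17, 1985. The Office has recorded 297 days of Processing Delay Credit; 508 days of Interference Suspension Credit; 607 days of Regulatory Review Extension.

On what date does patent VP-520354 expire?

2010-03-29

Base term: filing date + 21 years → 17 May 2006.
Processing Delay Credit: +297 days → 10 March 2007.
Interference Suspension Credit: +508 days → 30 July 2008.
Regulatory Review Extension: +607 days → 29 March 2010.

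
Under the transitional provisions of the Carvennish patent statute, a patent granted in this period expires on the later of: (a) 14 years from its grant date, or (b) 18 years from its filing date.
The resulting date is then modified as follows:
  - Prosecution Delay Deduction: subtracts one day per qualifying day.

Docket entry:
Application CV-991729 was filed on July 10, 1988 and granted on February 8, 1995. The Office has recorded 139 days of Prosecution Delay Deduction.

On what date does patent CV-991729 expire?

(a) grant + 14 years → 8 February 2009.
(b) filing + 18 years → 10 July 2006.
Later of the two: 8 February 2009.
Prosecution Delay Deduction: −139 days → 22 September 2008.

2008-09-22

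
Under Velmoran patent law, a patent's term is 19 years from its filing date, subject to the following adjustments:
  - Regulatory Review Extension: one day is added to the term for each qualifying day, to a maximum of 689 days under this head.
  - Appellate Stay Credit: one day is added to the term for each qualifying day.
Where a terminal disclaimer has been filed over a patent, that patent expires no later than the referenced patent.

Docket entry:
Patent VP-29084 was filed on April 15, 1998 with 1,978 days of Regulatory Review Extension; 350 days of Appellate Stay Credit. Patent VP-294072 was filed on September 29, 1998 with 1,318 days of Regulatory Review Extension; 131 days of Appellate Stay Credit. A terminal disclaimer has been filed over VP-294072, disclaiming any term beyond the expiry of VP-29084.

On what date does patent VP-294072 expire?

December 28, 2019

Natural term of VP-294072:
  Base: filing + 19 years → 29 September 2017.
  Regulatory Review Extension: 1318 days claimed exceeds the 689-day cap, so +689 days → 19 August 2019.
  Appellate Stay Credit: +131 days → 28 December 2019.
Expiry of referenced patent VP-29084:
  Base: filing + 19 years → 15 April 2017.
  Regulatory Review Extension: 1978 days claimed exceeds the 689-day cap, so +689 days → 5 March 2019.
  Appellate Stay Credit: +350 days → 18 February 2020.
Terminal disclaimer: VP-294072 expires on the earlier of 28 December 2019 and 18 February 2020.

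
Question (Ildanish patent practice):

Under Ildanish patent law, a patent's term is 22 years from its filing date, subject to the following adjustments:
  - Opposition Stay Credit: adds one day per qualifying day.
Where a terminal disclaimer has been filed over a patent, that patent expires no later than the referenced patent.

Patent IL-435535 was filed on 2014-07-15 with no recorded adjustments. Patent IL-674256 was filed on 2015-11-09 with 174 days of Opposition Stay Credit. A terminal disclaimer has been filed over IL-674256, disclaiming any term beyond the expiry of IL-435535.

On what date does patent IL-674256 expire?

2036-07-15

Natural term of IL-674256:
  Base: filing + 22 years → 9 November 2037.
  Opposition Stay Credit: +174 days → 2 May 2038.
Expiry of referenced patent IL-435535:
  Base: filing + 22 years → 15 July 2036.
Terminal disclaimer: IL-674256 expires on the earlier of 2 May 2038 and 15 July 2036.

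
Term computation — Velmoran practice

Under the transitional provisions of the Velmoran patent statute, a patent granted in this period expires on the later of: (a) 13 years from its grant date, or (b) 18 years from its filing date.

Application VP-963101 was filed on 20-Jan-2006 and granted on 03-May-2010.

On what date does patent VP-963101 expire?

(a) grant + 13 years → 3 May 2023.
(b) filing + 18 years → 20 January 2024.
Later of the two: 20 January 2024.

January 20, 2024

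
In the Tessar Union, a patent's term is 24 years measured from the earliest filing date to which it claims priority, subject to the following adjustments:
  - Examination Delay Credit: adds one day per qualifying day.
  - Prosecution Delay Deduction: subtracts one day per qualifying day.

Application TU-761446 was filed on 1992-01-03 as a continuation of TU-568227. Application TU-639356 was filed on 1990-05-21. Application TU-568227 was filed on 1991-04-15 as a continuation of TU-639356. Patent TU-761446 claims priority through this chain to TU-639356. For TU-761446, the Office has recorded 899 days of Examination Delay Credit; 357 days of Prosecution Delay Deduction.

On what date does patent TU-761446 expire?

Earliest priority filing: 21 May 1990.
Base term: 21 May 1990 + 24 years → 21 May 2014.
Examination Delay Credit: +899 days → 5 November 2016.
Prosecution Delay Deduction: −357 days → 14 November 2015.

2015-11-14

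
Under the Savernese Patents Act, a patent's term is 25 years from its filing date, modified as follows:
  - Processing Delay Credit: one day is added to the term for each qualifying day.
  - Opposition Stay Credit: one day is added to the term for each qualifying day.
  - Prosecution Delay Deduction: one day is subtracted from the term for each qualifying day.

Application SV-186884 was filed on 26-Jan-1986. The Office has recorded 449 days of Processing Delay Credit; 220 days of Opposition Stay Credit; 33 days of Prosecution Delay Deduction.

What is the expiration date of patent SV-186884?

2012-10-23

Base term: filing date + 25 years → 26 January 2011.
Processing Delay Credit: +449 days → 19 April 2012.
Opposition Stay Credit: +220 days → 25 November 2012.
Prosecution Delay Deduction: −33 days → 23 October 2012.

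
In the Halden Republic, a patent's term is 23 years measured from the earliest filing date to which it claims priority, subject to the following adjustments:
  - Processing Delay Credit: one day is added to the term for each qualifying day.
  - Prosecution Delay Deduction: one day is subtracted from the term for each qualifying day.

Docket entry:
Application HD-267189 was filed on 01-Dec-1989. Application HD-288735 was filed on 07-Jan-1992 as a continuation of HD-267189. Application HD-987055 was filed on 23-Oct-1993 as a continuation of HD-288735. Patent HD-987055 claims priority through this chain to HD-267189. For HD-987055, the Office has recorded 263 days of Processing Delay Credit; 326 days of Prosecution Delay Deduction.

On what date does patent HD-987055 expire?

Earliest priority filing: 1 December 1989.
Base term: 1 December 1989 + 23 years → 1 December 2012.
Processing Delay Credit: +263 days → 21 August 2013.
Prosecution Delay Deduction: −326 days → 29 September 2012.

September 29, 2012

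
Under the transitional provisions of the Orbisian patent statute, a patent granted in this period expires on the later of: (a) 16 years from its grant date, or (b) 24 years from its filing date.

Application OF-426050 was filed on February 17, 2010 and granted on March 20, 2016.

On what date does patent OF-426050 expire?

February 17, 2034

(a) grant + 16 years → 20 March 2032.
(b) filing + 24 years → 17 February 2034.
Later of the two: 17 February 2034.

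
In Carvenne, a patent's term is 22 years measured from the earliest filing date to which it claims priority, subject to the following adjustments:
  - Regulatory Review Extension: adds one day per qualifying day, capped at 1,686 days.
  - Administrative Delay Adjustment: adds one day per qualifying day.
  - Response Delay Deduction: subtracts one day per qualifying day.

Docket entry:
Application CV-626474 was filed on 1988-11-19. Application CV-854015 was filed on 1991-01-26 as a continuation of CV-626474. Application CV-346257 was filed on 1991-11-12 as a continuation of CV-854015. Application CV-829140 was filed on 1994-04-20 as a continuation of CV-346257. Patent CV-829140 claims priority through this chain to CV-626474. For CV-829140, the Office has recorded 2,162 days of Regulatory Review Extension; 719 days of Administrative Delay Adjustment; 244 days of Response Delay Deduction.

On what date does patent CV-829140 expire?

Earliest priority filing: 19 November 1988.
Base term: 19 November 1988 + 22 years → 19 November 2010.
Regulatory Review Extension: 2162 days claimed exceeds the 1686-day cap, so +1686 days → 2 July 2015.
Administrative Delay Adjustment: +719 days → 20 June 2017.
Response Delay Deduction: −244 days → 19 October 2016.

2016-10-19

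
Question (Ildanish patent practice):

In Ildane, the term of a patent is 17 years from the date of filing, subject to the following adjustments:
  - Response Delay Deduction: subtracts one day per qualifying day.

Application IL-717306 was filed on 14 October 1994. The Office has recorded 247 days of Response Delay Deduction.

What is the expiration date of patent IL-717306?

2011-02-09

Base term: filing date + 17 years → 14 October 2011.
Response Delay Deduction: −247 days → 9 February 2011.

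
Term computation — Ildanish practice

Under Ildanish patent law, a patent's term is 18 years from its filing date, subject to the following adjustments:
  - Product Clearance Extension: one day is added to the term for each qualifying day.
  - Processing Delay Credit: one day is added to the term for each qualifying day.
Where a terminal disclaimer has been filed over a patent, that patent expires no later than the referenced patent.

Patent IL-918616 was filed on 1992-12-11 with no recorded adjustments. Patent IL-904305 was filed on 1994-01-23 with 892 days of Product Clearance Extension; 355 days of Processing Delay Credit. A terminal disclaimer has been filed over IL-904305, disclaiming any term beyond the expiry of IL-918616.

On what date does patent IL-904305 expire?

Natural term of IL-904305:
  Base: filing + 18 years → 23 January 2012.
  Product Clearance Extension: +892 days → 3 July 2014.
  Processing Delay Credit: +355 days → 23 June 2015.
Expiry of referenced patent IL-918616:
  Base: filing + 18 years → 11 December 2010.
Terminal disclaimer: IL-904305 expires on the earlier of 23 June 2015 and 11 December 2010.

2010-12-11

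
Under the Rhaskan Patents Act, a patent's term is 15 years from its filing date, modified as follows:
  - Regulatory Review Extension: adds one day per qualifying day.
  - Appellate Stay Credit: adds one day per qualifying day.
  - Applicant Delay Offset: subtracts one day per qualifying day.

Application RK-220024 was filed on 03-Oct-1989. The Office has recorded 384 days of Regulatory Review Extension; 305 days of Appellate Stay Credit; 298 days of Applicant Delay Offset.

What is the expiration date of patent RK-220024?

2005-10-29

Base term: filing date + 15 years → 3 October 2004.
Regulatory Review Extension: +384 days → 22 October 2005.
Appellate Stay Credit: +305 days → 23 August 2006.
Applicant Delay Offset: −298 days → 29 October 2005.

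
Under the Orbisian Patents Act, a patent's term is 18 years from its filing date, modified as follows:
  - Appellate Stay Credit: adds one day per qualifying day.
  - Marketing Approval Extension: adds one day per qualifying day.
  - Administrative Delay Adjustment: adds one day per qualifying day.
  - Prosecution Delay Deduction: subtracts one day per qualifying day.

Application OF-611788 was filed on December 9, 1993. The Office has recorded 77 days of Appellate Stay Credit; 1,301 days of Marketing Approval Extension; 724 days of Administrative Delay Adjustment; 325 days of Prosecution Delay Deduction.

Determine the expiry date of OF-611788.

2016-10-20

Base term: filing date + 18 years → 9 December 2011.
Appellate Stay Credit: +77 days → 24 February 2012.
Marketing Approval Extension: +1301 days → 17 September 2015.
Administrative Delay Adjustment: +724 days → 10 September 2017.
Prosecution Delay Deduction: −325 days → 20 October 2016.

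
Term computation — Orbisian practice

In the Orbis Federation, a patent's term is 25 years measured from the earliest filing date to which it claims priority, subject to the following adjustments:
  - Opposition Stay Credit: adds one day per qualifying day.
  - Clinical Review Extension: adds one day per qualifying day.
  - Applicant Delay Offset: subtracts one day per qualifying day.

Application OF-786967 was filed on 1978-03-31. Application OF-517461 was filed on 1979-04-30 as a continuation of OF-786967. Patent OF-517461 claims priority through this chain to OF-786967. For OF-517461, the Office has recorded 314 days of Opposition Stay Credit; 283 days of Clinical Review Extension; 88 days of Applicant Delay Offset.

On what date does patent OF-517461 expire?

Earliest priority filing: 31 March 1978.
Base term: 31 March 1978 + 25 years → 31 March 2003.
Opposition Stay Credit: +314 days → 8 February 2004.
Clinical Review Extension: +283 days → 17 November 2004.
Applicant Delay Offset: −88 days → 21 August 2004.

August 21, 2004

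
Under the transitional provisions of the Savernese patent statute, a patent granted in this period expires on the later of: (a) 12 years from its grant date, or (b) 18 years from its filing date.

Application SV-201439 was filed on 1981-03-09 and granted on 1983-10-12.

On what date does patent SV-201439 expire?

(a) grant + 12 years → 12 October 1995.
(b) filing + 18 years → 9 March 1999.
Later of the two: 9 March 1999.

1999-03-09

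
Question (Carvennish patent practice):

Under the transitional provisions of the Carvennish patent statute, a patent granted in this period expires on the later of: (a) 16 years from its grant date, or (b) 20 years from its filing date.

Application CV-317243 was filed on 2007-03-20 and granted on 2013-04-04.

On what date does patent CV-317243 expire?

April 4, 2029

(a) grant + 16 years → 4 April 2029.
(b) filing + 20 years → 20 March 2027.
Later of the two: 4 April 2029.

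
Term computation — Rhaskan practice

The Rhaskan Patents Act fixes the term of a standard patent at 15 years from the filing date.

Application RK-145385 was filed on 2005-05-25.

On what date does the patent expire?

2020-05-25

Filing date + 15 years → 25 May 2020.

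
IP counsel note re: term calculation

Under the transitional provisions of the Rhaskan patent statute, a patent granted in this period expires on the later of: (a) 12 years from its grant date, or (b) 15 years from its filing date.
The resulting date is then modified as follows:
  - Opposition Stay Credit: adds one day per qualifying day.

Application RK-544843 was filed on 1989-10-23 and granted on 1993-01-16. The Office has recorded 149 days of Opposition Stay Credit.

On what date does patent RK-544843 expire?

(a) grant + 12 years → 16 January 2005.
(b) filing + 15 years → 23 October 2004.
Later of the two: 16 January 2005.
Opposition Stay Credit: +149 days → 14 June 2005.

2005-06-14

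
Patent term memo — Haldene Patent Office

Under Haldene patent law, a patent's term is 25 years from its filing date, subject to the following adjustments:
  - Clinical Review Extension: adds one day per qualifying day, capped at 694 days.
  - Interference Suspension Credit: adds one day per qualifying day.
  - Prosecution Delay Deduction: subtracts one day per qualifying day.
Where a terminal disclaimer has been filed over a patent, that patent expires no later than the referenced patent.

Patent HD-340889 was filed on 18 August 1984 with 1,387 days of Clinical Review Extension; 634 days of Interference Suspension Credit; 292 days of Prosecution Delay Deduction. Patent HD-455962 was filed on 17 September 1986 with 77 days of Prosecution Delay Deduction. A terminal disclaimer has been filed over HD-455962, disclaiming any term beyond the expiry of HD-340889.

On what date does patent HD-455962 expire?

July 2, 2011

Natural term of HD-455962:
  Base: filing + 25 years → 17 September 2011.
  Prosecution Delay Deduction: −77 days → 2 July 2011.
Expiry of referenced patent HD-340889:
  Base: filing + 25 years → 18 August 2009.
  Clinical Review Extension: 1387 days claimed exceeds the 694-day cap, so +694 days → 13 July 2011.
  Interference Suspension Credit: +634 days → 7 April 2013.
  Prosecution Delay Deduction: −292 days → 19 June 2012.
Terminal disclaimer: HD-455962 expires on the earlier of 2 July 2011 and 19 June 2012.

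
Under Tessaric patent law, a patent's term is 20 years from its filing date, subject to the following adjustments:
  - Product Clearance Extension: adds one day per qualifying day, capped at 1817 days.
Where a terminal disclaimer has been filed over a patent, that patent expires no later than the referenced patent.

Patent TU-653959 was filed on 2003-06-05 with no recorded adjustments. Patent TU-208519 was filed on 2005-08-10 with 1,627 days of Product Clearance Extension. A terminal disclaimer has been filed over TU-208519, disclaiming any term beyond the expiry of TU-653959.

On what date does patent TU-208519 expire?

Natural term of TU-208519:
  Base: filing + 20 years → 10 August 2025.
  Product Clearance Extension: 1627 days (within the 1817-day cap) → +1627 days → 23 January 2030.
Expiry of referenced patent TU-653959:
  Base: filing + 20 years → 5 June 2023.
Terminal disclaimer: TU-208519 expires on the earlier of 23 January 2030 and 5 June 2023.

June 5, 2023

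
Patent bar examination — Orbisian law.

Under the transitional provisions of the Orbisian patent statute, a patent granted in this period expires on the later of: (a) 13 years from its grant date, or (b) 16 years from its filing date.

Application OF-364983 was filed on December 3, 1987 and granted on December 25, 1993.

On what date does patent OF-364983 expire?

December 25, 2006

(a) grant + 13 years → 25 December 2006.
(b) filing + 16 years → 3 December 2003.
Later of the two: 25 December 2006.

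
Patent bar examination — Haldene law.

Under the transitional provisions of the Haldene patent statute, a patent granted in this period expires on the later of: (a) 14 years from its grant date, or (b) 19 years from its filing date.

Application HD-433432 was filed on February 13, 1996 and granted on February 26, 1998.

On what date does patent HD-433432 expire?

(a) grant + 14 years → 26 February 2012.
(b) filing + 19 years → 13 February 2015.
Later of the two: 13 February 2015.

February 13, 2015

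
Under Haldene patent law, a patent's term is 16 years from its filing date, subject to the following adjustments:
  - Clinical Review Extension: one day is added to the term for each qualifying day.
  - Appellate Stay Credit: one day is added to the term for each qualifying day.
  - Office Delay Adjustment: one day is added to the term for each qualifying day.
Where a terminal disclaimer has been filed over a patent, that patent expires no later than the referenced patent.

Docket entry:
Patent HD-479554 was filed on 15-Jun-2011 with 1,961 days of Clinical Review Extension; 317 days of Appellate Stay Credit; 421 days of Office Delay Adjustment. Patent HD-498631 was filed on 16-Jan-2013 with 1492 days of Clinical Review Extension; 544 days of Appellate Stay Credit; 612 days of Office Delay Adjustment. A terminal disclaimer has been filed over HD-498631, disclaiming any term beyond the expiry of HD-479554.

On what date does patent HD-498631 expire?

Natural term of HD-498631:
  Base: filing + 16 years → 16 January 2029.
  Clinical Review Extension: +1492 days → 16 February 2033.
  Appellate Stay Credit: +544 days → 14 August 2034.
  Office Delay Adjustment: +612 days → 17 April 2036.
Expiry of referenced patent HD-479554:
  Base: filing + 16 years → 15 June 2027.
  Clinical Review Extension: +1961 days → 27 October 2032.
  Appellate Stay Credit: +317 days → 9 September 2033.
  Office Delay Adjustment: +421 days → 4 November 2034.
Terminal disclaimer: HD-498631 expires on the earlier of 17 April 2036 and 4 November 2034.

November 4, 2034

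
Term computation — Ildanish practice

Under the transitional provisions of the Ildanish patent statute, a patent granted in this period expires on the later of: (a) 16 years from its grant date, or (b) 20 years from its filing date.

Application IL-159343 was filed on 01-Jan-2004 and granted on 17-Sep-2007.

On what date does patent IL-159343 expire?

January 1, 2024

(a) grant + 16 years → 17 September 2023.
(b) filing + 20 years → 1 January 2024.
Later of the two: 1 January 2024.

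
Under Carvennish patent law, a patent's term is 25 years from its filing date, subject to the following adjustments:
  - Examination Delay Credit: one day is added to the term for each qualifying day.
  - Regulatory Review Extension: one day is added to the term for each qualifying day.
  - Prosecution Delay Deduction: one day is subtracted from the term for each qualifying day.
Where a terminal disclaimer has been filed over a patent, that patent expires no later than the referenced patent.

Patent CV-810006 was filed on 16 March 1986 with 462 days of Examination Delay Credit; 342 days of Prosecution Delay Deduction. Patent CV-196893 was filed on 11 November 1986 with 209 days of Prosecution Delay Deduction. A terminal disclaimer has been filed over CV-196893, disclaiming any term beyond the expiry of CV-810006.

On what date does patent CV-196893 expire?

Natural term of CV-196893:
  Base: filing + 25 years → 11 November 2011.
  Prosecution Delay Deduction: −209 days → 16 April 2011.
Expiry of referenced patent CV-810006:
  Base: filing + 25 years → 16 March 2011.
  Examination Delay Credit: +462 days → 20 June 2012.
  Prosecution Delay Deduction: −342 days → 14 July 2011.
Terminal disclaimer: CV-196893 expires on the earlier of 16 April 2011 and 14 July 2011.

April 16, 2011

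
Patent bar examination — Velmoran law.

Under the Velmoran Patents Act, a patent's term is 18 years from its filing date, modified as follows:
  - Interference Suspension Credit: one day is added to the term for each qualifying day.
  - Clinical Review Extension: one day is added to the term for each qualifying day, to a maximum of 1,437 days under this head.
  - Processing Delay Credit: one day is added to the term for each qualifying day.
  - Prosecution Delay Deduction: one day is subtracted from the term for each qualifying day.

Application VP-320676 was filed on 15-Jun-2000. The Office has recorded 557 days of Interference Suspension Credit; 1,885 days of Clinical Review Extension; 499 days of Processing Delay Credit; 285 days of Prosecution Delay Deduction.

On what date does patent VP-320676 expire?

Base term: filing date + 18 years → 15 June 2018.
Interference Suspension Credit: +557 days → 24 December 2019.
Clinical Review Extension: 1885 days claimed exceeds the 1437-day cap, so +1437 days → 30 November 2023.
Processing Delay Credit: +499 days → 12 April 2025.
Prosecution Delay Deduction: −285 days → 1 July 2024.

July 1, 2024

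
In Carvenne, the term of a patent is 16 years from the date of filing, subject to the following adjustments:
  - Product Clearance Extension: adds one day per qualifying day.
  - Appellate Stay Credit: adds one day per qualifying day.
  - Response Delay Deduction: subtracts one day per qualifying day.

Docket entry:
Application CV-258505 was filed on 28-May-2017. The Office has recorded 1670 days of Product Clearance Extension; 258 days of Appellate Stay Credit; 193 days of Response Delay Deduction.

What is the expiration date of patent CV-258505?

February 26, 2038

Base term: filing date + 16 years → 28 May 2033.
Product Clearance Extension: +1670 days → 23 December 2037.
Appellate Stay Credit: +258 days → 7 September 2038.
Response Delay Deduction: −193 days → 26 February 2038.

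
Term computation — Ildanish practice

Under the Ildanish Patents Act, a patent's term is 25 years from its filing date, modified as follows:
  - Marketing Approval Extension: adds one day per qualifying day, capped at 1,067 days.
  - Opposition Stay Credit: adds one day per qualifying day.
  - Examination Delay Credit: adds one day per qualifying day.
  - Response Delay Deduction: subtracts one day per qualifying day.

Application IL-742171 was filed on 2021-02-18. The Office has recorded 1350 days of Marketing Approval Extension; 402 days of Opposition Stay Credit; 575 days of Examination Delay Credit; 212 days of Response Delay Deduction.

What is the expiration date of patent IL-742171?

Base term: filing date + 25 years → 18 February 2046.
Marketing Approval Extension: 1350 days claimed exceeds the 1067-day cap, so +1067 days → 20 January 2049.
Opposition Stay Credit: +402 days → 26 February 2050.
Examination Delay Credit: +575 days → 24 September 2051.
Response Delay Deduction: −212 days → 24 February 2051.

2051-02-24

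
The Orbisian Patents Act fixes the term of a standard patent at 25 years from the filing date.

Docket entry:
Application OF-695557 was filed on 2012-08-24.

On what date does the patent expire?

Filing date + 25 years → 24 August 2037.

August 24, 2037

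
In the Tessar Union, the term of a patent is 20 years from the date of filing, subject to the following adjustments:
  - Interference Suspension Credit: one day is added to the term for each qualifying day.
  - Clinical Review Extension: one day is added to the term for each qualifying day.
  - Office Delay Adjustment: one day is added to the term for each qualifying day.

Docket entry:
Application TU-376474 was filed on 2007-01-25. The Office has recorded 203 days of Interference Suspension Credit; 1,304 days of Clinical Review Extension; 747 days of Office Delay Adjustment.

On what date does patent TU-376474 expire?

Base term: filing date + 20 years → 25 January 2027.
Interference Suspension Credit: +203 days → 16 August 2027.
Clinical Review Extension: +1304 days → 12 March 2031.
Office Delay Adjustment: +747 days → 28 March 2033.

March 28, 2033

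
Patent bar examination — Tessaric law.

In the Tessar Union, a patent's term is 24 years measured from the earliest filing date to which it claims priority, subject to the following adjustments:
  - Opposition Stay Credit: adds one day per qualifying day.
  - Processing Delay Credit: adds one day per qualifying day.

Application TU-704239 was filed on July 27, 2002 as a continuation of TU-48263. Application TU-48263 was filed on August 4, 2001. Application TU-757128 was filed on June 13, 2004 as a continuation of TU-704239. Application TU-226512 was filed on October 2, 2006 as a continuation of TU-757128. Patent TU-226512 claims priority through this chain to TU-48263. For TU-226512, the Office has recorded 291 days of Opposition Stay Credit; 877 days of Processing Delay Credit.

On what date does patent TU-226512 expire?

October 15, 2028

Earliest priority filing: 4 August 2001.
Base term: 4 August 2001 + 24 years → 4 August 2025.
Opposition Stay Credit: +291 days → 22 May 2026.
Processing Delay Credit: +877 days → 15 October 2028.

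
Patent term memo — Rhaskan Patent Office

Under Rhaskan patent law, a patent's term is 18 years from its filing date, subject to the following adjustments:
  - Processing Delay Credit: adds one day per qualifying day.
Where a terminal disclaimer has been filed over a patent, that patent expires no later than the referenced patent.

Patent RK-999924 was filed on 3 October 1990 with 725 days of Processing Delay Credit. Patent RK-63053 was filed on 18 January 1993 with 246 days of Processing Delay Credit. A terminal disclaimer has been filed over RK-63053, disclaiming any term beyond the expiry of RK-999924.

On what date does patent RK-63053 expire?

Natural term of RK-63053:
  Base: filing + 18 years → 18 January 2011.
  Processing Delay Credit: +246 days → 21 September 2011.
Expiry of referenced patent RK-999924:
  Base: filing + 18 years → 3 October 2008.
  Processing Delay Credit: +725 days → 28 September 2010.
Terminal disclaimer: RK-63053 expires on the earlier of 21 September 2011 and 28 September 2010.

2010-09-28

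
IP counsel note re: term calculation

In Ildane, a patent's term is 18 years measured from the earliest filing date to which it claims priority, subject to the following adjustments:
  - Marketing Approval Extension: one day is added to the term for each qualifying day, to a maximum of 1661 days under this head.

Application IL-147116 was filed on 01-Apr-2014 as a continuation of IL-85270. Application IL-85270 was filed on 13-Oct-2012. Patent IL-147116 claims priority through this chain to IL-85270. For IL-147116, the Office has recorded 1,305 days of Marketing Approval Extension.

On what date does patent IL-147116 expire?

2034-05-10

Earliest priority filing: 13 October 2012.
Base term: 13 October 2012 + 18 years → 13 October 2030.
Marketing Approval Extension: 1305 days (within the 1661-day cap) → +1305 days → 10 May 2034.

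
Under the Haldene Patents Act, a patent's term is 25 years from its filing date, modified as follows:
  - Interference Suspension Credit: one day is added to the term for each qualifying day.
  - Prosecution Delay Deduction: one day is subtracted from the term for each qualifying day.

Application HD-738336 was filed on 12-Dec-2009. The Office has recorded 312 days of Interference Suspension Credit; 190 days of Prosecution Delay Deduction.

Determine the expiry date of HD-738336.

Base term: filing date + 25 years → 12 December 2034.
Interference Suspension Credit: +312 days → 20 October 2035.
Prosecution Delay Deduction: −190 days → 13 April 2035.

2035-04-13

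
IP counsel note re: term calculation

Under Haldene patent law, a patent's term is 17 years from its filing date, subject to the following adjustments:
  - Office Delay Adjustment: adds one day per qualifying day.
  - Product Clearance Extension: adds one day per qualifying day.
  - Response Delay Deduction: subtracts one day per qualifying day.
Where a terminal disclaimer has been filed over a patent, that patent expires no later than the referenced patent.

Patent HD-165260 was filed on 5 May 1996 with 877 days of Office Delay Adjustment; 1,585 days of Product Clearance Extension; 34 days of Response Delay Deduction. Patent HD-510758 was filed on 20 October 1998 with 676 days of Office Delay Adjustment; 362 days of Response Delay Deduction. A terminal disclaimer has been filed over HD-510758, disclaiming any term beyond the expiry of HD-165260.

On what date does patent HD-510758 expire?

2016-08-29

Natural term of HD-510758:
  Base: filing + 17 years → 20 October 2015.
  Office Delay Adjustment: +676 days → 26 August 2017.
  Response Delay Deduction: −362 days → 29 August 2016.
Expiry of referenced patent HD-165260:
  Base: filing + 17 years → 5 May 2013.
  Office Delay Adjustment: +877 days → 29 September 2015.
  Product Clearance Extension: +1585 days → 31 January 2020.
  Response Delay Deduction: −34 days → 28 December 2019.
Terminal disclaimer: HD-510758 expires on the earlier of 29 August 2016 and 28 December 2019.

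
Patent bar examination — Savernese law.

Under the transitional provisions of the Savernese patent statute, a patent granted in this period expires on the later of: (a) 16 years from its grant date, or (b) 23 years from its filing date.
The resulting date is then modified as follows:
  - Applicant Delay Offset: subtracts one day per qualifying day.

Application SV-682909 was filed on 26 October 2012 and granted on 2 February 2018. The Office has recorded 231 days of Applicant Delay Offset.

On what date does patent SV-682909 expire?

March 9, 2035

(a) grant + 16 years → 2 February 2034.
(b) filing + 23 years → 26 October 2035.
Later of the two: 26 October 2035.
Applicant Delay Offset: −231 days → 9 March 2035.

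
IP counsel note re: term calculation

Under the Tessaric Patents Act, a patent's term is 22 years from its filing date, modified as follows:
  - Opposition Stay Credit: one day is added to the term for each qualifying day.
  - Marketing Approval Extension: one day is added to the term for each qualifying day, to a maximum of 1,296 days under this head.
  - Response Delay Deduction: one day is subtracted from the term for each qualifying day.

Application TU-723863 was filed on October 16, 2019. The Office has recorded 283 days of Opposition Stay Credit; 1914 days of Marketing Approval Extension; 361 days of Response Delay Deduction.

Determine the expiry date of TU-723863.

Base term: filing date + 22 years → 16 October 2041.
Opposition Stay Credit: +283 days → 26 July 2042.
Marketing Approval Extension: 1914 days claimed exceeds the 1296-day cap, so +1296 days → 11 February 2046.
Response Delay Deduction: −361 days → 15 February 2045.

February 15, 2045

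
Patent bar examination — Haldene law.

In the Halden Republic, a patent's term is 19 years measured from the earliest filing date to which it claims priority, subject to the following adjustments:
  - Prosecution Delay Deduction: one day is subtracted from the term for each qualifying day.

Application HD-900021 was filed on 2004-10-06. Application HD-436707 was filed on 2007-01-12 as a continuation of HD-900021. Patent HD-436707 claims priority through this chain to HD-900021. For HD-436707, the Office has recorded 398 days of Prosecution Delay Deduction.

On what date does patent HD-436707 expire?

Earliest priority filing: 6 October 2004.
Base term: 6 October 2004 + 19 years → 6 October 2023.
Prosecution Delay Deduction: −398 days → 3 September 2022.

September 3, 2022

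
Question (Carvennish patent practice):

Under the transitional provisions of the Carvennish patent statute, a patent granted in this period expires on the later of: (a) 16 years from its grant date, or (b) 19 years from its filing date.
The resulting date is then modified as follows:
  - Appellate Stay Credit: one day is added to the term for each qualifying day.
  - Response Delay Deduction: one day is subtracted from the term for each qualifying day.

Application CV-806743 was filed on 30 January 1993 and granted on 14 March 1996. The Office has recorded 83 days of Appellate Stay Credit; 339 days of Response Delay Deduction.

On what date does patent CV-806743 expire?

July 2, 2011

(a) grant + 16 years → 14 March 2012.
(b) filing + 19 years → 30 January 2012.
Later of the two: 14 March 2012.
Appellate Stay Credit: +83 days → 5 June 2012.
Response Delay Deduction: −339 days → 2 July 2011.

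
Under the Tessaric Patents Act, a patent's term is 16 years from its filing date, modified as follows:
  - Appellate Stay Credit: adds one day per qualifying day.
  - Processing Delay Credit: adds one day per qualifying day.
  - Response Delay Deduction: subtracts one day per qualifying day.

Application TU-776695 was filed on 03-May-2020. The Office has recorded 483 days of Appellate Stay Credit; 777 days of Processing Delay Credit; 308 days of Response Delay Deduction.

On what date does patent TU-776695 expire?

Base term: filing date + 16 years → 3 May 2036.
Appellate Stay Credit: +483 days → 29 August 2037.
Processing Delay Credit: +777 days → 15 October 2039.
Response Delay Deduction: −308 days → 11 December 2038.

December 11, 2038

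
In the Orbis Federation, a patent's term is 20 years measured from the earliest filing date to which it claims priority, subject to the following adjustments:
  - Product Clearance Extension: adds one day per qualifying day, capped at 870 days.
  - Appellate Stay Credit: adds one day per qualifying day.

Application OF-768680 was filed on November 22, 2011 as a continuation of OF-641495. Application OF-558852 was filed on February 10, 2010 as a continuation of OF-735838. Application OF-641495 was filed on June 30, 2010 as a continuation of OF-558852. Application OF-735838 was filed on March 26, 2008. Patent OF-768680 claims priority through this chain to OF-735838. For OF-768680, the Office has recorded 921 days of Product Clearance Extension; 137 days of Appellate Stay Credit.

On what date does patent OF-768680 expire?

Earliest priority filing: 26 March 2008.
Base term: 26 March 2008 + 20 years → 26 March 2028.
Product Clearance Extension: 921 days claimed exceeds the 870-day cap, so +870 days → 13 August 2030.
Appellate Stay Credit: +137 days → 28 December 2030.

2030-12-28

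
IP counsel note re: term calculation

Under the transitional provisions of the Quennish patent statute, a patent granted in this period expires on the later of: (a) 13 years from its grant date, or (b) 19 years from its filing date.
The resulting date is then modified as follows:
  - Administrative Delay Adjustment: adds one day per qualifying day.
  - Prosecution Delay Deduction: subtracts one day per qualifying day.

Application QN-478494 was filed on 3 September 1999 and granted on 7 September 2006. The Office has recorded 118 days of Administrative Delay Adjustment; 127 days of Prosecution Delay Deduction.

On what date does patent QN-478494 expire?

2019-08-29

(a) grant + 13 years → 7 September 2019.
(b) filing + 19 years → 3 September 2018.
Later of the two: 7 September 2019.
Administrative Delay Adjustment: +118 days → 3 January 2020.
Prosecution Delay Deduction: −127 days → 29 August 2019.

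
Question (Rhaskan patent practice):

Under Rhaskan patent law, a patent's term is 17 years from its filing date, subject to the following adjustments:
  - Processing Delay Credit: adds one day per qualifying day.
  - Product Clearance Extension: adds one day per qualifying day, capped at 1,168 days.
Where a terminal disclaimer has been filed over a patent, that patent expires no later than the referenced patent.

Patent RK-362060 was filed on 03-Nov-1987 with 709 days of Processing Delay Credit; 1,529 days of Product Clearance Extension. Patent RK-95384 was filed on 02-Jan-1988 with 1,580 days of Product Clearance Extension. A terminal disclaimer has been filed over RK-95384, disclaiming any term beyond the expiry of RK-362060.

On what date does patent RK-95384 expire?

2008-03-15

Natural term of RK-95384:
  Base: filing + 17 years → 2 January 2005.
  Product Clearance Extension: 1580 days claimed exceeds the 1168-day cap, so +1168 days → 15 March 2008.
Expiry of referenced patent RK-362060:
  Base: filing + 17 years → 3 November 2004.
  Processing Delay Credit: +709 days → 13 October 2006.
  Product Clearance Extension: 1529 days claimed exceeds the 1168-day cap, so +1168 days → 24 December 2009.
Terminal disclaimer: RK-95384 expires on the earlier of 15 March 2008 and 24 December 2009.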